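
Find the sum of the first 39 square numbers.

Σ_{i=1}^{39} i² = 39·40·79/6 = 20540.

20540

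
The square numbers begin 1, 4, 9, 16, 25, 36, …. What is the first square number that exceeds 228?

256

Solve n² > 228 for integer n.
The largest n with value ≤ 228 is 15 (since 225 ≤ 228 < 256), so the first above is n = 16, value 256.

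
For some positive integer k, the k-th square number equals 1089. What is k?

33

We need n² = 1089, so n = √1089 = 33.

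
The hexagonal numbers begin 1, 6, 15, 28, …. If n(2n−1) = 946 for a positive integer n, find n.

22

Set n(2n−1) = 946, giving 2n² − n − 946 = 0.
The discriminant is 1 + 8·946 = 7569, and √7569 = 87.
So n = (1 + 87) / 4 = 88/4 = 22.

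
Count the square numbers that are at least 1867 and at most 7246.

The n-th square number is n².
Smallest index with value ≥ 1867: n = 44 (giving 1936).
Largest index with value ≤ 7246: n = 85 (giving 7225).
Indices 44 through 85: 42 terms.

42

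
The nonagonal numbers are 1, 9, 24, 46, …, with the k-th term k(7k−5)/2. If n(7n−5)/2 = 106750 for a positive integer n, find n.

Set n(7n−5)/2 = 106750, giving 7n² − 5n − 213500 = 0.
So n = (5 + 2445) / 14 = 2450/14 = 175.

175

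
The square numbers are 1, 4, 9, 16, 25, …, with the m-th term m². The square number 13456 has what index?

116

We need n² = 13456, so n = √13456 = 116.
Check: 116² = 13456. ✓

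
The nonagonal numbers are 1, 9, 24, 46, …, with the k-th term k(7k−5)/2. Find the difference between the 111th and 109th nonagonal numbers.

1535

111·(7·111 − 5)/2 = 42846 and 109·(7·109 − 5)/2 = 41311.
Difference: 42846 − 41311 = 1535.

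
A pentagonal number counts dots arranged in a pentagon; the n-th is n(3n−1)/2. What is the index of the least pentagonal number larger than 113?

9

Solve n(3n−1)/2 > 113 for integer n.
The largest n with value ≤ 113 is 8 (since 92 ≤ 113 < 117), so the first above is n = 9, value 117.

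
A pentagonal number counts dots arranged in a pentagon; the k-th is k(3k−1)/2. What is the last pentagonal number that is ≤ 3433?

3432

Solve n(3n−1)/2 ≤ 3433 for integer n.
n = 48 gives 3432 ≤ 3433, while n = 49 gives 3577 > 3433; so the answer is 3432.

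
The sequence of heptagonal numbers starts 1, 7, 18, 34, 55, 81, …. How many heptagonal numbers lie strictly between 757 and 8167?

40

The n-th heptagonal number is n(5n−3)/2.
Smallest index with value > 757: n = 18 (giving 783).
Largest index with value < 8167: n = 57 (giving 8037).
Indices 18 through 57: 40 terms.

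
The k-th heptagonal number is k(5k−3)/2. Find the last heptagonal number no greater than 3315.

3186

Solve n(5n−3)/2 ≤ 3315 for integer n.
n = 36 gives 3186 ≤ 3315, while n = 37 gives 3367 > 3315; so the answer is 3186.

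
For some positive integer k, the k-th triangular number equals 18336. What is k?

Set n(n+1)/2 = 18336, giving n² + n − 36672 = 0.
The discriminant is 1 + 8·18336 = 146689, and √146689 = 383.
So n = (-1 + 383) / 2 = 382/2 = 191.

191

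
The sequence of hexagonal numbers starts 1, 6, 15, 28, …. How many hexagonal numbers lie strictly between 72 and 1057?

17

The n-th hexagonal number is n(2n−1).
Smallest index with value > 72: n = 7 (giving 91).
Largest index with value < 1057: n = 23 (giving 1035).
Indices 7 through 23: 17 terms.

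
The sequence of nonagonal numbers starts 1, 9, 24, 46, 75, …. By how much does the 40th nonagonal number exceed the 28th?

40·(7·40 − 5)/2 = 5500 and 28·(7·28 − 5)/2 = 2674.
Difference: 5500 − 2674 = 2826.

2826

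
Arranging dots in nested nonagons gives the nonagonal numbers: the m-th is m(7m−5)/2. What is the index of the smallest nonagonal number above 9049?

Solve n(7n−5)/2 > 9049 for integer n.
The largest n with value ≤ 9049 is 51 (since 8976 ≤ 9049 < 9334), so the first above is n = 52, value 9334.

52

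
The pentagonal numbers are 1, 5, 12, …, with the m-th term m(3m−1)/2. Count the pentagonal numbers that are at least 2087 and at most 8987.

40

The n-th pentagonal number is n(3n−1)/2.
Smallest index with value ≥ 2087: n = 38 (giving 2147).
Largest index with value ≤ 8987: n = 77 (giving 8855).
Indices 38 through 77: 40 terms.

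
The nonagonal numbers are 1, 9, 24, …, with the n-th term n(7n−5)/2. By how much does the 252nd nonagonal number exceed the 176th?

113658

252·(7·252 − 5)/2 = 221634 and 176·(7·176 − 5)/2 = 107976.
Difference: 221634 − 107976 = 113658.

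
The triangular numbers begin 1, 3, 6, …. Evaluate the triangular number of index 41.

861

The 41st triangular number is n(n+1)/2 with n = 41.
41·42/2 = 1722/2 = 861.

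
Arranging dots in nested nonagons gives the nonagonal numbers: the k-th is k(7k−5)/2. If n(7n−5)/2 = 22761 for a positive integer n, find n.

81

Set n(7n−5)/2 = 22761, giving 7n² − 5n − 45522 = 0.
The discriminant is 25 + 56·22761 = 1274641, and √1274641 = 1129.
So n = (5 + 1129) / 14 = 1134/14 = 81.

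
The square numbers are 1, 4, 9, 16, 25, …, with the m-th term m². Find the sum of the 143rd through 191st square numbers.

Σ_{i=143}^{191} i² = 2340896 − 964535 = 1376361.

1376361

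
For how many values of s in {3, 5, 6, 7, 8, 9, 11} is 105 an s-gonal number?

s = 3: P(3, 14) = 105. ✓
s = 5: P(5, 8) = 92 and P(5, 9) = 117; 105 is not s-gonal.
s = 6: P(6, 7) = 91 and P(6, 8) = 120; 105 is not s-gonal.
s = 7: P(7, 6) = 81 and P(7, 7) = 112; 105 is not s-gonal.
s = 8: P(8, 6) = 96 and P(8, 7) = 133; 105 is not s-gonal.
s = 9: P(9, 5) = 75 and P(9, 6) = 111; 105 is not s-gonal.
s = 11: P(11, 5) = 95 and P(11, 6) = 141; 105 is not s-gonal.
Hits: s ∈ {3} → 1.

1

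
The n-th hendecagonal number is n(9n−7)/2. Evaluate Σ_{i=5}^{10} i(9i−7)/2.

Σ i(9i−7)/2 = (9Σi² − 7Σi) / 2 over i = 5..10.
Σi = 55 − 10 = 45 and Σi² = 385 − 30 = 355.
(9·355 − 7·45) / 2 = 2880/2 = 1440.

1440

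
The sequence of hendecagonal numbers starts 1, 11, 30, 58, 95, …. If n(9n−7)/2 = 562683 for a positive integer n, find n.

354

Set n(9n−7)/2 = 562683, giving 9n² − 7n − 1125366 = 0.
The discriminant is 49 + 72·562683 = 40513225, and √40513225 = 6365.
So n = (7 + 6365) / 18 = 6372/18 = 354.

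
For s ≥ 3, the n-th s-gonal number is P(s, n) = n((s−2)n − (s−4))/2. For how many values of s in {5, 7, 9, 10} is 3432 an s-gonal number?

1

s = 5: P(5, 48) = 3432. ✓
s = 7: P(7, 37) = 3367 and P(7, 38) = 3553; 3432 is not s-gonal.
s = 9: P(9, 31) = 3286 and P(9, 32) = 3504; 3432 is not s-gonal.
s = 10: P(10, 29) = 3277 and P(10, 30) = 3510; 3432 is not s-gonal.
Hits: s ∈ {5} → 1.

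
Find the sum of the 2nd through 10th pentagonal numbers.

Σ i(3i−1)/2 = (3Σi² − Σi) / 2 over i = 2..10.
Σi = 55 − 1 = 54 and Σi² = 385 − 1 = 384.
(3·384 − 1·54) / 2 = 1098/2 = 549.

549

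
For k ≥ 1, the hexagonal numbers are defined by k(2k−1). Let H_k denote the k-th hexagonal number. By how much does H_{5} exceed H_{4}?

17

Consecutive hexagonal numbers differ by 4n − 3: here 4·5 − 3 = 17.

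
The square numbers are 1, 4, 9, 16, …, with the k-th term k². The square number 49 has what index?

We need n² = 49, so n = √49 = 7.
Check: 7² = 49. ✓

7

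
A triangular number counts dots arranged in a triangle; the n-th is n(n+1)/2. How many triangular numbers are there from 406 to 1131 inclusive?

20

The n-th triangular number is n(n+1)/2.
Smallest index with value ≥ 406: n = 28 (giving 406).
Largest index with value ≤ 1131: n = 47 (giving 1128).
Indices 28 through 47: 20 terms.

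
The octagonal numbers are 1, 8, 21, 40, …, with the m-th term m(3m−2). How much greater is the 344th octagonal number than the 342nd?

344·(3·344 − 2) = 354320 and 342·(3·342 − 2) = 350208.
Difference: 354320 − 350208 = 4112.

4112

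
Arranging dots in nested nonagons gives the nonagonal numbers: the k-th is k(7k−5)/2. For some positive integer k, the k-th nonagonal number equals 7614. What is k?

47

Set n(7n−5)/2 = 7614, giving 7n² − 5n − 15228 = 0.
The discriminant is 25 + 56·7614 = 426409, and √426409 = 653.
So n = (5 + 653) / 14 = 658/14 = 47.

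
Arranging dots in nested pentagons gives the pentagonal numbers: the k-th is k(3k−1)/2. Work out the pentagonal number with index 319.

The 319th pentagonal number is n(3n−1)/2 with n = 319.
319·(3·319 − 1)/2 = 319·956/2 = 319·478 = 152482.

152482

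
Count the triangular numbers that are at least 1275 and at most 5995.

The n-th triangular number is n(n+1)/2.
Smallest index with value ≥ 1275: n = 50 (giving 1275).
Largest index with value ≤ 5995: n = 109 (giving 5995).
Indices 50 through 109: 60 terms.

60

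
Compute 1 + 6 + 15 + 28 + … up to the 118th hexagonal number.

Σ i(2i−1) = 2Σi² − Σi over i = 1..118.
Σi = 7021 and Σi² = 554659.
2·554659 − 1·7021 = 1102297.

1102297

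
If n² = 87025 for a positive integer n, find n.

295

We need n² = 87025, so n = √87025 = 295.
Check: 295² = 87025. ✓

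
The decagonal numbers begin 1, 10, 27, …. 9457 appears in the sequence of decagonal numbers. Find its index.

Set n(4n−3) = 9457, giving 4n² − 3n − 9457 = 0.
The discriminant is 9 + 16·9457 = 151321, and √151321 = 389.
So n = (3 + 389) / 8 = 392/8 = 49.
Check: 49·(4·49 − 3) = 9457. ✓

49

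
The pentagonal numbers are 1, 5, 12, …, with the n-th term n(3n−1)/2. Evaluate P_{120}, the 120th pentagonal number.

21540

The 120th pentagonal number is n(3n−1)/2 with n = 120.
120·(3·120 − 1)/2 = 120·359/2 = 21540.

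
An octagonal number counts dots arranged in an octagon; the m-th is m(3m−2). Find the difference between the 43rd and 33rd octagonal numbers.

2260

43·(3·43 − 2) = 5461 and 33·(3·33 − 2) = 3201.
Difference: 5461 − 3201 = 2260.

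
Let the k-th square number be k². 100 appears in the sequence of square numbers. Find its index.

We need n² = 100, so n = √100 = 10.

10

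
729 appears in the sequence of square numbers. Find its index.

27

We need n² = 729, so n = √729 = 27.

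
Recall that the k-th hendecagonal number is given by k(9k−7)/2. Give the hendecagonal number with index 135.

135·(9·135 − 7)/2 = 135·1208/2 = 135·604 = 81540.

81540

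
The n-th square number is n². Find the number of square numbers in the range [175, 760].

14

The n-th square number is n².
Smallest index with value ≥ 175: n = 14 (giving 196).
Largest index with value ≤ 760: n = 27 (giving 729).
Indices 14 through 27: 14 terms.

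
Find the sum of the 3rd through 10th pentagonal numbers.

544

Σ i(3i−1)/2 = (3Σi² − Σi) / 2 over i = 3..10.
Σi = 55 − 3 = 52 and Σi² = 385 − 5 = 380.
(3·380 − 1·52) / 2 = 1088/2 = 544.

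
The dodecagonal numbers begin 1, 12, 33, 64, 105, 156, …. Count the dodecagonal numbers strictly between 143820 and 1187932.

The n-th dodecagonal number is n(5n−4).
Smallest index with value > 143820: n = 171 (giving 145521).
Largest index with value < 1187932: n = 487 (giving 1183897).
Indices 171 through 487: 317 terms.

317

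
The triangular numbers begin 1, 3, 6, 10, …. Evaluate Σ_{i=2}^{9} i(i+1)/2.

Σ i(i+1)/2 = (Σi² + Σi) / 2 over i = 2..9.
Σi = 45 − 1 = 44 and Σi² = 285 − 1 = 284.
(1·284 + 1·44) / 2 = 328/2 = 164.

164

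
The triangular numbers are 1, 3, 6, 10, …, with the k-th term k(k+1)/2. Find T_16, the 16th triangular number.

136

The 16th triangular number is n(n+1)/2 with n = 16.
16·17/2 = 272/2 = 136.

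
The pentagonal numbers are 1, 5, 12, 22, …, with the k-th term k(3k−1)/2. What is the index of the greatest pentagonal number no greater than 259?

13

Solve n(3n−1)/2 ≤ 259 for integer n.
n = 13 gives 247 ≤ 259, while n = 14 gives 287 > 259; so the answer is index 13.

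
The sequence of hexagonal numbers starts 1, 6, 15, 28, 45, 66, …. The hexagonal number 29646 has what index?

122

Set n(2n−1) = 29646, giving 2n² − n − 29646 = 0.
The discriminant is 1 + 8·29646 = 237169, and √237169 = 487.
So n = (1 + 487) / 4 = 488/4 = 122.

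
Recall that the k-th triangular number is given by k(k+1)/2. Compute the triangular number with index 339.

The 339th triangular number is n(n+1)/2 with n = 339.
339·340/2 = 115260/2 = 57630.

57630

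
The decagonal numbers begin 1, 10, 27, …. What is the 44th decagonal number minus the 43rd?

Consecutive decagonal numbers differ by 8n − 7: here 8·44 − 7 = 345.

345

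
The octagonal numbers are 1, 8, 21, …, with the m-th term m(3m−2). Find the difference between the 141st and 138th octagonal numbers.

2505

141·(3·141 − 2) = 59361 and 138·(3·138 − 2) = 56856.
Difference: 59361 − 56856 = 2505.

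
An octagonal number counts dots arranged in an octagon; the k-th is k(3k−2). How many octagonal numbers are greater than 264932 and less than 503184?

112

The n-th octagonal number is n(3n−2).
Smallest index with value > 264932: n = 298 (giving 265816).
Largest index with value < 503184: n = 409 (giving 501025).
Indices 298 through 409: 112 terms.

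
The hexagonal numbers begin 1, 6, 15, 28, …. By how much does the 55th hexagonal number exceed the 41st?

2674

55·(2·55 − 1) = 5995 and 41·(2·41 − 1) = 3321.
Difference: 5995 − 3321 = 2674.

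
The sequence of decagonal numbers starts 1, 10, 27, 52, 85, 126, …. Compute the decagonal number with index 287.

328615

The 287th decagonal number is n(4n−3) with n = 287.
287·(4·287 − 3) = 287·1145 = 328615.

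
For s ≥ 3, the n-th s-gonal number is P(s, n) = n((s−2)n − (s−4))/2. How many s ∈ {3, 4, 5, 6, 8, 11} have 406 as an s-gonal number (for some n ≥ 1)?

s = 3: P(3, 28) = 406. ✓
s = 4: P(4, 20) = 400 and P(4, 21) = 441; 406 is not s-gonal.
s = 5: P(5, 16) = 376 and P(5, 17) = 425; 406 is not s-gonal.
s = 6: P(6, 14) = 378 and P(6, 15) = 435; 406 is not s-gonal.
s = 8: P(8, 11) = 341 and P(8, 12) = 408; 406 is not s-gonal.
s = 11: P(11, 9) = 333 and P(11, 10) = 415; 406 is not s-gonal.
Hits: s ∈ {3} → 1.

1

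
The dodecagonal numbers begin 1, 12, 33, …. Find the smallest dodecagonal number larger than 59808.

Solve n(5n−4) > 59808 for integer n.
The largest n with value ≤ 59808 is 109 (since 58969 ≤ 59808 < 60060), so the first above is n = 110, value 60060.

60060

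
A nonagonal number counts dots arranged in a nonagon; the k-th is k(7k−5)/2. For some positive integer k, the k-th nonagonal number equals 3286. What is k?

31

Set n(7n−5)/2 = 3286, giving 7n² − 5n − 6572 = 0.
The discriminant is 25 + 56·3286 = 184041, and √184041 = 429.
So n = (5 + 429) / 14 = 434/14 = 31.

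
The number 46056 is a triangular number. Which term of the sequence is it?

303

Set n(n+1)/2 = 46056, giving n² + n − 92112 = 0.
The discriminant is 1 + 8·46056 = 368449, and √368449 = 607.
So n = (-1 + 607) / 2 = 606/2 = 303.
Check: 303·304/2 = 46056. ✓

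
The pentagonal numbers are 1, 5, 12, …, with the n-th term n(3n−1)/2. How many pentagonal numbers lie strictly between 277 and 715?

8

The n-th pentagonal number is n(3n−1)/2.
Smallest index with value > 277: n = 14 (giving 287).
Largest index with value < 715: n = 21 (giving 651).
Indices 14 through 21: 8 terms.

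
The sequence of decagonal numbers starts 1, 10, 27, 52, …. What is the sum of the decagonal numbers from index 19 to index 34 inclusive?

Σ i(4i−3) = 4Σi² − 3Σi over i = 19..34.
Σi = 595 − 171 = 424 and Σi² = 13685 − 2109 = 11576.
4·11576 − 3·424 = 45032.

45032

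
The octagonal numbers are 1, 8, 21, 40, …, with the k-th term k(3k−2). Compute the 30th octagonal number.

The 30th octagonal number is n(3n−2) with n = 30.
30·(3·30 − 2) = 30·88 = 2640.

2640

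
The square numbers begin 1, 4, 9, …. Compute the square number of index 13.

169

13² = 169.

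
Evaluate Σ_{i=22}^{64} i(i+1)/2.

Σ i(i+1)/2 = (Σi² + Σi) / 2 over i = 22..64.
Σi = 2080 − 231 = 1849 and Σi² = 89440 − 3311 = 86129.
(1·86129 + 1·1849) / 2 = 87978/2 = 43989.

43989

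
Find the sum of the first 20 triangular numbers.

1540

Σ i(i+1)/2 = (Σi² + Σi) / 2 over i = 1..20.
Σi = 210 and Σi² = 2870.
(1·2870 + 1·210) / 2 = 3080/2 = 1540.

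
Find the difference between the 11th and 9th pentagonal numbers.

11·(3·11 − 1)/2 = 176 and 9·(3·9 − 1)/2 = 117.
Difference: 176 − 117 = 59.

59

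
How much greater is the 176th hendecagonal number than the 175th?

1576

Consecutive hendecagonal numbers differ by 9n − 8: here 9·176 − 8 = 1576.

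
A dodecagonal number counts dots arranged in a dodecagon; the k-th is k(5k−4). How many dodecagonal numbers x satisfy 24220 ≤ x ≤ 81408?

The n-th dodecagonal number is n(5n−4).
Smallest index with value ≥ 24220: n = 70 (giving 24220).
Largest index with value ≤ 81408: n = 128 (giving 81408).
Indices 70 through 128: 59 terms.

59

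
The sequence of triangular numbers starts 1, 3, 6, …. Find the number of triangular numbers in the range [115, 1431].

The n-th triangular number is n(n+1)/2.
Smallest index with value ≥ 115: n = 15 (giving 120).
Largest index with value ≤ 1431: n = 53 (giving 1431).
Indices 15 through 53: 39 terms.

39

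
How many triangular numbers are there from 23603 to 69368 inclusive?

The n-th triangular number is n(n+1)/2.
Smallest index with value ≥ 23603: n = 217 (giving 23653).
Largest index with value ≤ 69368: n = 371 (giving 69006).
Indices 217 through 371: 155 terms.

155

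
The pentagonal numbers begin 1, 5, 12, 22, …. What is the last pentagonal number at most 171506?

171197

Solve n(3n−1)/2 ≤ 171506 for integer n.
n = 338 gives 171197 ≤ 171506, while n = 339 gives 172212 > 171506; so the answer is 171197.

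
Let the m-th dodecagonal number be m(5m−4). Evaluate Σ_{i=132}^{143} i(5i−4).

Σ i(5i−4) = 5Σi² − 4Σi over i = 132..143.
Σi = 10296 − 8646 = 1650 and Σi² = 984984 − 757966 = 227018.
5·227018 − 4·1650 = 1128490.

1128490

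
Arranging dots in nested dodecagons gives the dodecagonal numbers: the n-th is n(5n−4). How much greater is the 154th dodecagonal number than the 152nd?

3052

154·(5·154 − 4) = 117964 and 152·(5·152 − 4) = 114912.
Difference: 117964 − 114912 = 3052.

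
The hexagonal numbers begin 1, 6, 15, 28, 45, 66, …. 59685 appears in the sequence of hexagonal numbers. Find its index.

Set n(2n−1) = 59685, giving 2n² − n − 59685 = 0.
The discriminant is 1 + 8·59685 = 477481, and √477481 = 691.
So n = (1 + 691) / 4 = 692/4 = 173.

173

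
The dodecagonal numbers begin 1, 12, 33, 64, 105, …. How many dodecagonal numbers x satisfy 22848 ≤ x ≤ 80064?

The n-th dodecagonal number is n(5n−4).
Smallest index with value ≥ 22848: n = 68 (giving 22848).
Largest index with value ≤ 80064: n = 126 (giving 78876).
Indices 68 through 126: 59 terms.

59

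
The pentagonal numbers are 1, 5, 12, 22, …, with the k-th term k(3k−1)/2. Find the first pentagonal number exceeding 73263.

73815

Solve n(3n−1)/2 > 73263 for integer n.
The largest n with value ≤ 73263 is 221 (since 73151 ≤ 73263 < 73815), so the first above is n = 222, value 73815.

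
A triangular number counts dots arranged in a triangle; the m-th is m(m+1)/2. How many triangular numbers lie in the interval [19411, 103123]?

257

The n-th triangular number is n(n+1)/2.
Smallest index with value ≥ 19411: n = 197 (giving 19503).
Largest index with value ≤ 103123: n = 453 (giving 102831).
Indices 197 through 453: 257 terms.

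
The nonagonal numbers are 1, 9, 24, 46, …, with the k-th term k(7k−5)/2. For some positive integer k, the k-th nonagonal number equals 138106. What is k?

199

Set n(7n−5)/2 = 138106, giving 7n² − 5n − 276212 = 0.
So n = (5 + 2781) / 14 = 2786/14 = 199.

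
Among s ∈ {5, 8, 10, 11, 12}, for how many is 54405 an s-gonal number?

s = 5: P(5, 190) = 54055 and P(5, 191) = 54626; 54405 is not s-gonal.
s = 8: P(8, 135) = 54405. ✓
s = 10: P(10, 117) = 54405. ✓
s = 11: P(11, 110) = 54065 and P(11, 111) = 55056; 54405 is not s-gonal.
s = 12: P(12, 104) = 53664 and P(12, 105) = 54705; 54405 is not s-gonal.
Hits: s ∈ {8, 10} → 2.

2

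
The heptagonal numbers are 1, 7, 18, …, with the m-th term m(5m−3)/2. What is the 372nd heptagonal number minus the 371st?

1856

Consecutive heptagonal numbers differ by 5n − 4: here 5·372 − 4 = 1856.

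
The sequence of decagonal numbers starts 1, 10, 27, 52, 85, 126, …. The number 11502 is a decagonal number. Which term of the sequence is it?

54

Set n(4n−3) = 11502, giving 4n² − 3n − 11502 = 0.
So n = (3 + 429) / 8 = 432/8 = 54.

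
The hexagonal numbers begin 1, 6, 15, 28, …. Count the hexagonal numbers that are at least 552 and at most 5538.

36

The n-th hexagonal number is n(2n−1).
Smallest index with value ≥ 552: n = 17 (giving 561).
Largest index with value ≤ 5538: n = 52 (giving 5356).
Indices 17 through 52: 36 terms.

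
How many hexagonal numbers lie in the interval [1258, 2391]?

The n-th hexagonal number is n(2n−1).
Smallest index with value ≥ 1258: n = 26 (giving 1326).
Largest index with value ≤ 2391: n = 34 (giving 2278).
Indices 26 through 34: 9 terms.

9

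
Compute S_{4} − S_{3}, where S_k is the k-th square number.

7

n² − (n−1)² = 2n − 1, so 4² − 3² = 2·4 − 1 = 7.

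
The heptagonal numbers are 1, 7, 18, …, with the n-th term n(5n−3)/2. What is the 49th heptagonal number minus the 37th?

49·(5·49 − 3)/2 = 5929 and 37·(5·37 − 3)/2 = 3367.
Difference: 5929 − 3367 = 2562.

2562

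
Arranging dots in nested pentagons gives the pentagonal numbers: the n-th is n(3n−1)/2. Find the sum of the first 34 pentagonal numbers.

20230

Σ i(3i−1)/2 = (3Σi² − Σi) / 2 over i = 1..34.
Σi = 595 and Σi² = 13685.
(3·13685 − 1·595) / 2 = 40460/2 = 20230.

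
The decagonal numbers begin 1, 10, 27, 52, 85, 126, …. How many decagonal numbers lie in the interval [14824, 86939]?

86

The n-th decagonal number is n(4n−3).
Smallest index with value ≥ 14824: n = 62 (giving 15190).
Largest index with value ≤ 86939: n = 147 (giving 85995).
Indices 62 through 147: 86 terms.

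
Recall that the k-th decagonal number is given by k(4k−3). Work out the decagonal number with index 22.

1870

The 22nd decagonal number is n(4n−3) with n = 22.
22·(4·22 − 3) = 22·85 = 1870.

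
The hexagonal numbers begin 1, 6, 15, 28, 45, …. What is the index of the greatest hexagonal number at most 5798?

54

Solve n(2n−1) ≤ 5798 for integer n.
n = 54 gives 5778 ≤ 5798, while n = 55 gives 5995 > 5798; so the answer is index 54.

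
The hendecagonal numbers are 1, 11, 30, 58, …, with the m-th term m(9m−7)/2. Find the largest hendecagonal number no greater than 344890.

Solve n(9n−7)/2 ≤ 344890 for integer n.
n = 277 gives 344311 ≤ 344890, while n = 278 gives 346805 > 344890; so the answer is 344311.

344311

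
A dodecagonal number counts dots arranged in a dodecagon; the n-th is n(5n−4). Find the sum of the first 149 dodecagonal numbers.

Σ i(5i−4) = 5Σi² − 4Σi over i = 1..149.
Σi = 11175 and Σi² = 1113775.
5·1113775 − 4·11175 = 5524175.

5524175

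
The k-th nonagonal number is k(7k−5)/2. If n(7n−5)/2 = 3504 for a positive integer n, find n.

32

Set n(7n−5)/2 = 3504, giving 7n² − 5n − 7008 = 0.
So n = (5 + 443) / 14 = 448/14 = 32.
Check: 32·(7·32 − 5)/2 = 3504. ✓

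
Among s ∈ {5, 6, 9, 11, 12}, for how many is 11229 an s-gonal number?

s = 5: P(5, 86) = 11051 and P(5, 87) = 11310; 11229 is not s-gonal.
s = 6: P(6, 75) = 11175 and P(6, 76) = 11476; 11229 is not s-gonal.
s = 9: P(9, 57) = 11229. ✓
s = 11: P(11, 50) = 11075 and P(11, 51) = 11526; 11229 is not s-gonal.
s = 12: P(12, 47) = 10857 and P(12, 48) = 11328; 11229 is not s-gonal.
Hits: s ∈ {9} → 1.

1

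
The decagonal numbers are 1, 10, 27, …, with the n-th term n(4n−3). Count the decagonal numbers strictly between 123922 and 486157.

172

The n-th decagonal number is n(4n−3).
Smallest index with value > 123922: n = 177 (giving 124785).
Largest index with value < 486157: n = 348 (giving 483372).
Indices 177 through 348: 172 terms.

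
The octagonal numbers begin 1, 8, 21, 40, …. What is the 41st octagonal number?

41·(3·41 − 2) = 41·121 = 4961.

4961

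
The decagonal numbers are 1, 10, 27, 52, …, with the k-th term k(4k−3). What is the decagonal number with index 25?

The 25th decagonal number is n(4n−3) with n = 25.
25·(4·25 − 3) = 25·97 = 2425.

2425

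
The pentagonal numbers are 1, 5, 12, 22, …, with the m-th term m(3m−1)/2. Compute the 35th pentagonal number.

1820

The 35th pentagonal number is n(3n−1)/2 with n = 35.
35·(3·35 − 1)/2 = 35·104/2 = 35·52 = 1820.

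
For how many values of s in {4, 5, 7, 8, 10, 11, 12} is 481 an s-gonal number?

s = 4: P(4, 21) = 441 and P(4, 22) = 484; 481 is not s-gonal.
s = 5: P(5, 18) = 477 and P(5, 19) = 532; 481 is not s-gonal.
s = 7: P(7, 14) = 469 and P(7, 15) = 540; 481 is not s-gonal.
s = 8: P(8, 13) = 481. ✓
s = 10: P(10, 11) = 451 and P(10, 12) = 540; 481 is not s-gonal.
s = 11: P(11, 10) = 415 and P(11, 11) = 506; 481 is not s-gonal.
s = 12: P(12, 10) = 460 and P(12, 11) = 561; 481 is not s-gonal.
Hits: s ∈ {8} → 1.

1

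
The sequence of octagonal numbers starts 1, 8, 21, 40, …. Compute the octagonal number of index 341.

348161

The 341st octagonal number is n(3n−2) with n = 341.
341·(3·341 − 2) = 341·1021 = 348161.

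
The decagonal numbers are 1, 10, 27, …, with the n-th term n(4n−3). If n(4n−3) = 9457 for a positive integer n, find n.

49

Set n(4n−3) = 9457, giving 4n² − 3n − 9457 = 0.
The discriminant is 9 + 16·9457 = 151321, and √151321 = 389.
So n = (3 + 389) / 8 = 392/8 = 49.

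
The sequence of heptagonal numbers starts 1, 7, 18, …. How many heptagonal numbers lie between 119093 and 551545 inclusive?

The n-th heptagonal number is n(5n−3)/2.
Smallest index with value ≥ 119093: n = 219 (giving 119574).
Largest index with value ≤ 551545: n = 470 (giving 551545).
Indices 219 through 470: 252 terms.

252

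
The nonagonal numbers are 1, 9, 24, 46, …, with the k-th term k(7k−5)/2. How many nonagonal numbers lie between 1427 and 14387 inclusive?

The n-th nonagonal number is n(7n−5)/2.
Smallest index with value ≥ 1427: n = 21 (giving 1491).
Largest index with value ≤ 14387: n = 64 (giving 14176).
Indices 21 through 64: 44 terms.

44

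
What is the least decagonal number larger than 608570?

Solve n(4n−3) > 608570 for integer n.
The largest n with value ≤ 608570 is 390 (since 607230 ≤ 608570 < 610351), so the first above is n = 391, value 610351.

610351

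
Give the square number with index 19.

361

The 19th square number is n² with n = 19.
19² = 361.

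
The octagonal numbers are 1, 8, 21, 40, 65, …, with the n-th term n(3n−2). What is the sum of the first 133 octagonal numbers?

2361415

Σ i(3i−2) = 3Σi² − 2Σi over i = 1..133.
Σi = 8911 and Σi² = 793079.
3·793079 − 2·8911 = 2361415.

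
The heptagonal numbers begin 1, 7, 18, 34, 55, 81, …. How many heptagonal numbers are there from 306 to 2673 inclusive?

22

The n-th heptagonal number is n(5n−3)/2.
Smallest index with value ≥ 306: n = 12 (giving 342).
Largest index with value ≤ 2673: n = 33 (giving 2673).
Indices 12 through 33: 22 terms.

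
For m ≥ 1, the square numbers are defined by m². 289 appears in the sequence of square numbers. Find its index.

17

We need n² = 289, so n = √289 = 17.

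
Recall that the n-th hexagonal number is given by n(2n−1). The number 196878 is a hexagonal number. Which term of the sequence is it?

314

Set n(2n−1) = 196878, giving 2n² − n − 196878 = 0.
The discriminant is 1 + 8·196878 = 1575025, and √1575025 = 1255.
So n = (1 + 1255) / 4 = 1256/4 = 314.
Check: 314·(2·314 − 1) = 196878. ✓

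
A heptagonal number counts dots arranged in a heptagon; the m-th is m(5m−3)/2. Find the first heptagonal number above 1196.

1288

Solve n(5n−3)/2 > 1196 for integer n.
The largest n with value ≤ 1196 is 22 (since 1177 ≤ 1196 < 1288), so the first above is n = 23, value 1288.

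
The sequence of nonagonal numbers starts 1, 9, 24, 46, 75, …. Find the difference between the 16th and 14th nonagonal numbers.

16·(7·16 − 5)/2 = 856 and 14·(7·14 − 5)/2 = 651.
Difference: 856 − 651 = 205.

205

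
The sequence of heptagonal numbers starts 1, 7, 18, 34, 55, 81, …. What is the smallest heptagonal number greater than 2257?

Solve n(5n−3)/2 > 2257 for integer n.
The largest n with value ≤ 2257 is 30 (since 2205 ≤ 2257 < 2356), so the first above is n = 31, value 2356.

2356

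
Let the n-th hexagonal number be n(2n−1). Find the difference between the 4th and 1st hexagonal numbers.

4·(2·4 − 1) = 28 and 1·(2·1 − 1) = 1.
Difference: 28 − 1 = 27.

27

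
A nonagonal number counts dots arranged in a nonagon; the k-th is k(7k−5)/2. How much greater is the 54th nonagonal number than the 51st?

54·(7·54 − 5)/2 = 10071 and 51·(7·51 − 5)/2 = 8976.
Difference: 10071 − 8976 = 1095.

1095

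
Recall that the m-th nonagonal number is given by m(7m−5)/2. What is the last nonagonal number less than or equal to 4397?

Solve n(7n−5)/2 ≤ 4397 for integer n.
n = 35 gives 4200 ≤ 4397, while n = 36 gives 4446 > 4397; so the answer is 4200.

4200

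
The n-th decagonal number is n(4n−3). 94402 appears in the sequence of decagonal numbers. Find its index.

154

Set n(4n−3) = 94402, giving 4n² − 3n − 94402 = 0.
The discriminant is 9 + 16·94402 = 1510441, and √1510441 = 1229.
So n = (3 + 1229) / 8 = 1232/8 = 154.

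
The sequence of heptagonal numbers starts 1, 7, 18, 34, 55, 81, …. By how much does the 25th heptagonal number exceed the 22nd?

25·(5·25 − 3)/2 = 1525 and 22·(5·22 − 3)/2 = 1177.
Difference: 1525 − 1177 = 348.

348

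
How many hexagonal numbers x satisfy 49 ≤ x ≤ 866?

16

The n-th hexagonal number is n(2n−1).
Smallest index with value ≥ 49: n = 6 (giving 66).
Largest index with value ≤ 866: n = 21 (giving 861).
Indices 6 through 21: 16 terms.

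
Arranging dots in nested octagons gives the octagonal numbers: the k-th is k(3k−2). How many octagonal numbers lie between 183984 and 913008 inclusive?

The n-th octagonal number is n(3n−2).
Smallest index with value ≥ 183984: n = 248 (giving 184016).
Largest index with value ≤ 913008: n = 552 (giving 913008).
Indices 248 through 552: 305 terms.

305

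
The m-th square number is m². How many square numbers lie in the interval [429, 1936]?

The n-th square number is n².
Smallest index with value ≥ 429: n = 21 (giving 441).
Largest index with value ≤ 1936: n = 44 (giving 1936).
Indices 21 through 44: 24 terms.

24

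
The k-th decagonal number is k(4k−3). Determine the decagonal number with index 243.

235467

The 243rd decagonal number is n(4n−3) with n = 243.
243·(4·243 − 3) = 243·969 = 235467.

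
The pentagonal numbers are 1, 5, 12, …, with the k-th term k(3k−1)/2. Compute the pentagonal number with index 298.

The 298th pentagonal number is n(3n−1)/2 with n = 298.
298·(3·298 − 1)/2 = 298·893/2 = 133057.

133057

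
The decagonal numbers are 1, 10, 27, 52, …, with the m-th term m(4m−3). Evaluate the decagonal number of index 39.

The 39th decagonal number is n(4n−3) with n = 39.
39·(4·39 − 3) = 39·153 = 5967.

5967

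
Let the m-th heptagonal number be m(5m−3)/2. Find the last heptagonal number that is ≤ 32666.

Solve n(5n−3)/2 ≤ 32666 for integer n.
n = 114 gives 32319 ≤ 32666, while n = 115 gives 32890 > 32666; so the answer is 32319.

32319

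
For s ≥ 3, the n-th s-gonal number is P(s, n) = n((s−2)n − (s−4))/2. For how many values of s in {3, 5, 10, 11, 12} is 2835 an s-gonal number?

1

s = 3: P(3, 74) = 2775 and P(3, 75) = 2850; 2835 is not s-gonal.
s = 5: P(5, 43) = 2752 and P(5, 44) = 2882; 2835 is not s-gonal.
s = 10: P(10, 27) = 2835. ✓
s = 11: P(11, 25) = 2725 and P(11, 26) = 2951; 2835 is not s-gonal.
s = 12: P(12, 24) = 2784 and P(12, 25) = 3025; 2835 is not s-gonal.
Hits: s ∈ {10} → 1.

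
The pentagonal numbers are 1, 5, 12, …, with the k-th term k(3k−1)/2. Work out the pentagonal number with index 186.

51801

The 186th pentagonal number is n(3n−1)/2 with n = 186.
186·(3·186 − 1)/2 = 186·557/2 = 51801.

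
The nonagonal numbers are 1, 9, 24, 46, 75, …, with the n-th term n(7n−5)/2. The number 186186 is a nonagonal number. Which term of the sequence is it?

Set n(7n−5)/2 = 186186, giving 7n² − 5n − 372372 = 0.
So n = (5 + 3229) / 14 = 3234/14 = 231.

231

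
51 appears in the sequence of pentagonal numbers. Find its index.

Set n(3n−1)/2 = 51, giving 3n² − n − 102 = 0.
The discriminant is 1 + 24·51 = 1225, and √1225 = 35.
So n = (1 + 35) / 6 = 36/6 = 6.

6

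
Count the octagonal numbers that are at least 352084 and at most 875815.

The n-th octagonal number is n(3n−2).
Smallest index with value ≥ 352084: n = 343 (giving 352261).
Largest index with value ≤ 875815: n = 540 (giving 873720).
Indices 343 through 540: 198 terms.

198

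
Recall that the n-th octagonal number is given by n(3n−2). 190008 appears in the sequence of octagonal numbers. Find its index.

Set n(3n−2) = 190008, giving 3n² − 2n − 190008 = 0.
So n = (2 + 1510) / 6 = 1512/6 = 252.
Check: 252·(3·252 − 2) = 190008. ✓

252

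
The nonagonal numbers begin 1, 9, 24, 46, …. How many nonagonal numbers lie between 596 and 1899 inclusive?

The n-th nonagonal number is n(7n−5)/2.
Smallest index with value ≥ 596: n = 14 (giving 651).
Largest index with value ≤ 1899: n = 23 (giving 1794).
Indices 14 through 23: 10 terms.

10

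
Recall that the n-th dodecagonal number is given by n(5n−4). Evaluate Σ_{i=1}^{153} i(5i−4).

5980821

Σ i(5i−4) = 5Σi² − 4Σi over i = 1..153.
Σi = 11781 and Σi² = 1205589.
5·1205589 − 4·11781 = 5980821.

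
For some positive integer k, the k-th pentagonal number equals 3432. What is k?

48

Set n(3n−1)/2 = 3432, giving 3n² − n − 6864 = 0.
The discriminant is 1 + 24·3432 = 82369, and √82369 = 287.
So n = (1 + 287) / 6 = 288/6 = 48.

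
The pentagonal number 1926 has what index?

36

Set n(3n−1)/2 = 1926, giving 3n² − n − 3852 = 0.
The discriminant is 1 + 24·1926 = 46225, and √46225 = 215.
So n = (1 + 215) / 6 = 216/6 = 36.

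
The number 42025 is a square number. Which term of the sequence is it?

We need n² = 42025, so n = √42025 = 205.

205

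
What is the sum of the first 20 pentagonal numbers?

4200

Σ i(3i−1)/2 = (3Σi² − Σi) / 2 over i = 1..20.
Σi = 210 and Σi² = 2870.
(3·2870 − 1·210) / 2 = 8400/2 = 4200.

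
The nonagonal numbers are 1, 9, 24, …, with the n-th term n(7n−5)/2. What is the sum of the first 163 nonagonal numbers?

Σ i(7i−5)/2 = (7Σi² − 5Σi) / 2 over i = 1..163.
Σi = 13366 and Σi² = 1456894.
(7·1456894 − 5·13366) / 2 = 10131428/2 = 5065714.

5065714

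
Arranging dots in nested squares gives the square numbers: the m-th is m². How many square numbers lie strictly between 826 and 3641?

32

The n-th square number is n².
Smallest index with value > 826: n = 29 (giving 841).
Largest index with value < 3641: n = 60 (giving 3600).
Indices 29 through 60: 32 terms.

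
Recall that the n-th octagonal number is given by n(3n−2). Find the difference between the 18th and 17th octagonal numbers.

103

Consecutive octagonal numbers differ by 6n − 5: here 6·18 − 5 = 103.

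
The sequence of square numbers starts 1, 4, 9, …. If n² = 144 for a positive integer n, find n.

We need n² = 144, so n = √144 = 12.
Check: 12² = 144. ✓

12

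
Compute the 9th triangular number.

45

The 9th triangular number is n(n+1)/2 with n = 9.
9·10/2 = 90/2 = 45.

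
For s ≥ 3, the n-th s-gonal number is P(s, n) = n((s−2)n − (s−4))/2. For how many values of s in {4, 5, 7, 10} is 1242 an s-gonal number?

1

s = 4: P(4, 35) = 1225 and P(4, 36) = 1296; 1242 is not s-gonal.
s = 5: P(5, 28) = 1162 and P(5, 29) = 1247; 1242 is not s-gonal.
s = 7: P(7, 22) = 1177 and P(7, 23) = 1288; 1242 is not s-gonal.
s = 10: P(10, 18) = 1242. ✓
Hits: s ∈ {10} → 1.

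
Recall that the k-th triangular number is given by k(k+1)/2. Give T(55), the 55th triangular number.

1540

55·56/2 = 3080/2 = 1540.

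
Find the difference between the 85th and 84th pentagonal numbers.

253

Consecutive pentagonal numbers differ by 3n − 2: here 3·85 − 2 = 253.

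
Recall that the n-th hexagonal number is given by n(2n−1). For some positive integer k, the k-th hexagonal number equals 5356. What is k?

Set n(2n−1) = 5356, giving 2n² − n − 5356 = 0.
The discriminant is 1 + 8·5356 = 42849, and √42849 = 207.
So n = (1 + 207) / 4 = 208/4 = 52.

52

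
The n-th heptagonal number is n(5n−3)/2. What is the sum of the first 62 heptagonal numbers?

Σ i(5i−3)/2 = (5Σi² − 3Σi) / 2 over i = 1..62.
Σi = 1953 and Σi² = 81375.
(5·81375 − 3·1953) / 2 = 401016/2 = 200508.

200508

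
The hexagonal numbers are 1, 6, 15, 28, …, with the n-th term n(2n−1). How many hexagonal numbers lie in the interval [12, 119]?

The n-th hexagonal number is n(2n−1).
Smallest index with value ≥ 12: n = 3 (giving 15).
Largest index with value ≤ 119: n = 7 (giving 91).
Indices 3 through 7: 5 terms.

5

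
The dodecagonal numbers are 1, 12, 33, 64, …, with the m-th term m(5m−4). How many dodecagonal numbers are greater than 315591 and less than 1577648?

311

The n-th dodecagonal number is n(5n−4).
Smallest index with value > 315591: n = 252 (giving 316512).
Largest index with value < 1577648: n = 562 (giving 1576972).
Indices 252 through 562: 311 terms.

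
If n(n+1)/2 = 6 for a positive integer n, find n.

3

Set n(n+1)/2 = 6, giving n² + n − 12 = 0.
The discriminant is 1 + 8·6 = 49, and √49 = 7.
So n = (-1 + 7) / 2 = 6/2 = 3.
Check: 3·4/2 = 6. ✓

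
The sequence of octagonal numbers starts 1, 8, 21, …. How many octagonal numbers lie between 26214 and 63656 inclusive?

The n-th octagonal number is n(3n−2).
Smallest index with value ≥ 26214: n = 94 (giving 26320).
Largest index with value ≤ 63656: n = 146 (giving 63656).
Indices 94 through 146: 53 terms.

53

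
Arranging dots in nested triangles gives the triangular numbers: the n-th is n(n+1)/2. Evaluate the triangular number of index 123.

7626

123·124/2 = 15252/2 = 7626.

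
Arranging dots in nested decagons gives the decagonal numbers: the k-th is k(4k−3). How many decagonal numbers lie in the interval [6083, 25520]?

41

The n-th decagonal number is n(4n−3).
Smallest index with value ≥ 6083: n = 40 (giving 6280).
Largest index with value ≤ 25520: n = 80 (giving 25360).
Indices 40 through 80: 41 terms.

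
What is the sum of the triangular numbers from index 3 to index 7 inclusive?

Σ i(i+1)/2 = (Σi² + Σi) / 2 over i = 3..7.
Σi = 28 − 3 = 25 and Σi² = 140 − 5 = 135.
(1·135 + 1·25) / 2 = 160/2 = 80.

80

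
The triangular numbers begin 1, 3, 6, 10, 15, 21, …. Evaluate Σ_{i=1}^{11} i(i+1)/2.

286

Σ i(i+1)/2 = (Σi² + Σi) / 2 over i = 1..11.
Σi = 66 and Σi² = 506.
(1·506 + 1·66) / 2 = 572/2 = 286.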